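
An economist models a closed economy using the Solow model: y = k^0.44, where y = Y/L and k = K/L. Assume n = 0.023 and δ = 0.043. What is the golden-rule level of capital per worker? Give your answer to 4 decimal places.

The effective depreciation rate is n + δ = 0.023 + 0.043 = 0.066.
Setting f'(k) = n+δ gives 0.44·k^(0.44−1) = 0.066, hence k_gold = (0.44/0.066)^(1/0.56) ≈ 29.5982.

k_gold ≈ 29.5982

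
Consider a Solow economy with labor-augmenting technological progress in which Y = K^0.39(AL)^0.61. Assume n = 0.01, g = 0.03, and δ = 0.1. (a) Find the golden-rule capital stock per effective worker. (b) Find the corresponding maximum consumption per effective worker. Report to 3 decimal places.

(a) k_gold ≈ 5.363; (b) c_gold ≈ 1.174

n + g + δ = 0.01 + 0.03 + 0.1 = 0.14.
At the golden rule the marginal product of capital equals n+g+δ: 0.39·k^(0.39−1) = 0.14. Solving, k_gold = (0.39/0.14)^(1/0.61) ≈ 5.3630.
y_gold = 5.3630^0.39 ≈ 1.9252; c_gold = y_gold − 0.14·k_gold ≈ 1.1743.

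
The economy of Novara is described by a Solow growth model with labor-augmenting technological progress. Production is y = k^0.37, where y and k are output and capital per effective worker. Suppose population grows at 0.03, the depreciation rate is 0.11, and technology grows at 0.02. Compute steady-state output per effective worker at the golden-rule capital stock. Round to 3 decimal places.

y_gold ≈ 1.636

The effective depreciation rate is n + g + δ = 0.03 + 0.02 + 0.11 = 0.16.
At the golden rule the marginal product of capital equals n+g+δ: 0.37·k^(0.37−1) = 0.16. Solving, k_gold = (0.37/0.16)^(1/0.63) ≈ 3.7836.
Output: y_gold = k_gold^0.37 = 3.7836^0.37 ≈ 1.6362.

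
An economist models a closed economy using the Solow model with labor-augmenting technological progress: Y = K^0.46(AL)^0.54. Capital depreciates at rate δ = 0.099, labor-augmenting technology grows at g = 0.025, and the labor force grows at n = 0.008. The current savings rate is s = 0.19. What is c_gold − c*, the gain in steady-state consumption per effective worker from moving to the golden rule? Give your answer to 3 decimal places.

Break-even investment rate: n + g + δ = 0.008 + 0.025 + 0.099 = 0.132.
Current steady state (s = 0.19): k* = (0.19/0.132)^(1/0.54) ≈ 1.9630, y* = 1.9630^0.46 ≈ 1.3638, c* = (1−0.19)·1.3638 ≈ 1.1047.
Setting f'(k) = n+g+δ gives 0.46·k^(0.46−1) = 0.132, hence k_gold = (0.46/0.132)^(1/0.54) ≈ 10.0936.
y_gold = 10.0936^0.46 ≈ 2.8964, c_gold = y_gold − 0.132·k_gold ≈ 1.5641.
Gain: Δc = 1.5641 − 1.1047 ≈ 0.4594.

Δc ≈ 0.459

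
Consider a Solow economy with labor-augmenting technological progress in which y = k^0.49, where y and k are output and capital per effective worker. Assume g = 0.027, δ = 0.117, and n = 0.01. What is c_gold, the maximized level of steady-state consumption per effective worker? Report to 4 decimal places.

The effective depreciation rate is n + g + δ = 0.01 + 0.027 + 0.117 = 0.154.
Maximizing c = f(k) − (n+g+δ)·k gives f'(k) = n+g+δ, i.e. 0.49·k^(0.49−1) = 0.154, so k_gold = (0.49/0.154)^(1/0.51) ≈ 9.6747.
y_gold = 9.6747^0.49 ≈ 3.0406.
c_gold = y_gold − (n+g+δ)·k_gold = 3.0406 − 0.154·9.6747 ≈ 1.5507.

c_gold ≈ 1.5507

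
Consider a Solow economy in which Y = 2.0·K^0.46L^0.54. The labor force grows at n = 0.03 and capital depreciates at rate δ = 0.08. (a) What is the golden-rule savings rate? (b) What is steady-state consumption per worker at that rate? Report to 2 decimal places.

(a) s_gold = 0.46; (b) c_gold ≈ 6.59

n + δ = 0.03 + 0.08 = 0.11.
For Cobb-Douglas, s_gold equals capital's share: s_gold = 0.46.
At the golden rule the marginal product of capital equals n+δ: 0.46·2.0·k^(0.46−1) = 0.11. Solving, k_gold = (0.46·2.0/0.11)^(1/0.54) ≈ 51.0669.
y_gold = 2.0·51.0669^0.46 ≈ 12.2116; c_gold = (1−0.46)·y_gold ≈ 6.5943.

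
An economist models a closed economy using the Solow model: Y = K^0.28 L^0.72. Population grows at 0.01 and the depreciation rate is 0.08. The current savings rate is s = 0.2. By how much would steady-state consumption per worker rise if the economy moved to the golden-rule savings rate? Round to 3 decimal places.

Δc ≈ 0.028

n + δ = 0.01 + 0.08 = 0.09.
Current steady state (s = 0.2): k* = (0.2/0.09)^(1/0.72) ≈ 3.0314, y* = 3.0314^0.28 ≈ 1.3641, c* = (1−0.2)·1.3641 ≈ 1.0913.
Golden rule sets MPK = n+δ: 0.28·k^(0.28−1) = 0.09, so k_gold = (0.28/0.09)^(1/0.72) ≈ 4.8373.
y_gold = 4.8373^0.28 ≈ 1.5549, c_gold = y_gold − 0.09·k_gold ≈ 1.1195.
Gain: Δc = 1.1195 − 1.0913 ≈ 0.0282.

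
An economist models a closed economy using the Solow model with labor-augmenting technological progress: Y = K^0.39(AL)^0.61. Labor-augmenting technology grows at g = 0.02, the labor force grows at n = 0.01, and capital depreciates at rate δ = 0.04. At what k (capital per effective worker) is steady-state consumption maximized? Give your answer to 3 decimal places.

k_gold ≈ 16.707

Capital per effective worker breaks even when investment replaces (n + g + δ)·k; here n + g + δ = 0.07.
Setting f'(k) = n+g+δ gives 0.39·k^(0.39−1) = 0.07, hence k_gold = (0.39/0.07)^(1/0.61) ≈ 16.7069.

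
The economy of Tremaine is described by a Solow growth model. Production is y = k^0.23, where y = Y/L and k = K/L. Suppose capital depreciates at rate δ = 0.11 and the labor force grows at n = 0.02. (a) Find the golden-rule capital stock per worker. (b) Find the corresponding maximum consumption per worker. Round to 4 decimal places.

(a) k_gold ≈ 2.0980; (b) c_gold ≈ 0.9131

n + δ = 0.02 + 0.11 = 0.13.
Setting f'(k) = n+δ gives 0.23·k^(0.23−1) = 0.13, hence k_gold = (0.23/0.13)^(1/0.77) ≈ 2.0980.
y_gold = 2.0980^0.23 ≈ 1.1858; c_gold = y_gold − 0.13·k_gold ≈ 0.9131.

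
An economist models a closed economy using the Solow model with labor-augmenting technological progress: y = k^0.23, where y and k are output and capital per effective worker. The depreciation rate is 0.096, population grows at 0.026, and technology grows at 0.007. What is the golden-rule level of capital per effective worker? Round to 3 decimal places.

k_gold ≈ 2.119

n + g + δ = 0.026 + 0.007 + 0.096 = 0.129.
At the golden rule the marginal product of capital equals n+g+δ: 0.23·k^(0.23−1) = 0.129. Solving, k_gold = (0.23/0.129)^(1/0.77) ≈ 2.1191.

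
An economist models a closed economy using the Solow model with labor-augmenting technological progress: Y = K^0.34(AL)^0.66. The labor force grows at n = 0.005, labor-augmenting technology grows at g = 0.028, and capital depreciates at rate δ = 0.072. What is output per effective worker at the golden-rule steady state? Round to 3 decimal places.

y_gold ≈ 1.832

Break-even investment rate: n + g + δ = 0.005 + 0.028 + 0.072 = 0.105.
Maximizing c = f(k) − (n+g+δ)·k gives f'(k) = n+g+δ, i.e. 0.34·k^(0.34−1) = 0.105, so k_gold = (0.34/0.105)^(1/0.66) ≈ 5.9315.
Output: y_gold = k_gold^0.34 = 5.9315^0.34 ≈ 1.8318.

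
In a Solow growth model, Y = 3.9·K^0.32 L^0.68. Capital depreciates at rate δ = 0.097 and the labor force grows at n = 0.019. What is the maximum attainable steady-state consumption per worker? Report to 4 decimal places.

Break-even investment rate: n + δ = 0.019 + 0.097 = 0.116.
At the golden rule the marginal product of capital equals n+δ: 0.32·3.9·k^(0.32−1) = 0.116. Solving, k_gold = (0.32·3.9/0.116)^(1/0.68) ≈ 32.9071.
y_gold = 3.9·32.9071^0.32 ≈ 11.9288.
c_gold = y_gold − (n+δ)·k_gold = 11.9288 − 0.116·32.9071 ≈ 8.1116.

c_gold ≈ 8.1116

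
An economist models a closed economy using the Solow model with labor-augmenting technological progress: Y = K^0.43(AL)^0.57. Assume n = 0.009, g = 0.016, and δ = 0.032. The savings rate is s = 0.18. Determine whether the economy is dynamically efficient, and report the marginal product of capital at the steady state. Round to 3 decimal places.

Break-even investment rate: n + g + δ = 0.009 + 0.016 + 0.032 = 0.057.
Steady-state k*: s·k^0.43 = 0.057·k gives k* = (0.18/0.057)^(1/0.57) ≈ 7.5186.
MPK = 0.43·7.5186^(-0.57) ≈ 0.1362.
MPK > n+g+δ = 0.057, so the economy is dynamically efficient (under-saving).

dynamically efficient; MPK ≈ 0.136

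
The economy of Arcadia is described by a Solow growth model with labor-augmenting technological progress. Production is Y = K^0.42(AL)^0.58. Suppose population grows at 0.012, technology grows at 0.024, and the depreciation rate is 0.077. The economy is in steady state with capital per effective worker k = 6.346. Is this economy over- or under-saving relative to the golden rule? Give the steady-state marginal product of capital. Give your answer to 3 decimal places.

Capital per effective worker breaks even when investment replaces (n + g + δ)·k; here n + g + δ = 0.113.
MPK = 0.42·k^(0.42−1) = 0.42·6.346^(-0.58) ≈ 0.1438.
MPK > 0.113, so the economy is dynamically efficient (under-saving).

under-saving; MPK ≈ 0.144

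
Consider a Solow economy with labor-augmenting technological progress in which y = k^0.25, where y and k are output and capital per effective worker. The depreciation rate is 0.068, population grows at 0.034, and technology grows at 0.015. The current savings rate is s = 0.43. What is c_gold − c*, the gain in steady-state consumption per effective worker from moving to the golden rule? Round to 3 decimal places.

Capital per effective worker breaks even when investment replaces (n + g + δ)·k; here n + g + δ = 0.117.
Current steady state (s = 0.43): k* = (0.43/0.117)^(1/0.75) ≈ 5.6717, y* = 5.6717^0.25 ≈ 1.5432, c* = (1−0.43)·1.5432 ≈ 0.8796.
Setting f'(k) = n+g+δ gives 0.25·k^(0.25−1) = 0.117, hence k_gold = (0.25/0.117)^(1/0.75) ≈ 2.7522.
y_gold = 2.7522^0.25 ≈ 1.2880, c_gold = y_gold − 0.117·k_gold ≈ 0.9660.
Gain: Δc = 0.9660 − 0.8796 ≈ 0.0864.

Δc ≈ 0.086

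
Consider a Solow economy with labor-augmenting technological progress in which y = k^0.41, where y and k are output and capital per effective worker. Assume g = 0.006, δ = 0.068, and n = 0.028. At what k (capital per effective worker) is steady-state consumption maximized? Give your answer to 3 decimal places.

n + g + δ = 0.028 + 0.006 + 0.068 = 0.102.
Setting f'(k) = n+g+δ gives 0.41·k^(0.41−1) = 0.102, hence k_gold = (0.41/0.102)^(1/0.59) ≈ 10.5692.

k_gold ≈ 10.569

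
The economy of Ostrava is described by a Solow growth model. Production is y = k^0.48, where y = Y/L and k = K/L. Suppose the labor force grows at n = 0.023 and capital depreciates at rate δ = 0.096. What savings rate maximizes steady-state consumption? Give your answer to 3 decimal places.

The effective depreciation rate is n + δ = 0.023 + 0.096 = 0.119.
At the golden rule MPK = n+δ, and in any Cobb-Douglas steady state s = (n+δ)·k/y = MPK·k/y = capital's share 0.48.

s_gold = 0.480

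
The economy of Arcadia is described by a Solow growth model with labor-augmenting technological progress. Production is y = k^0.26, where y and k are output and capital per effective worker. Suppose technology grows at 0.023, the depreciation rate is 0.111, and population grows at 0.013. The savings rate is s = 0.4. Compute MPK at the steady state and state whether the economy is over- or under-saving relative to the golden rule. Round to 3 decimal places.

over-saving; MPK ≈ 0.096

n + g + δ = 0.013 + 0.023 + 0.111 = 0.147.
Steady-state k*: s·k^0.26 = 0.147·k gives k* = (0.4/0.147)^(1/0.74) ≈ 3.8680.
MPK = 0.26·3.8680^(-0.74) ≈ 0.0955.
MPK < n+g+δ = 0.147, so the economy is dynamically inefficient (over-saving).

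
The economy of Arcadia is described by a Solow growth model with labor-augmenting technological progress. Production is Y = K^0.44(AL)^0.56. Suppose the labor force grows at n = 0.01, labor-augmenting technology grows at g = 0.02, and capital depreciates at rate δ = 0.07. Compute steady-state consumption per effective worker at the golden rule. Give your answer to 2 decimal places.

c_gold ≈ 1.79

Capital per effective worker breaks even when investment replaces (n + g + δ)·k; here n + g + δ = 0.1.
At the golden rule the marginal product of capital equals n+g+δ: 0.44·k^(0.44−1) = 0.1. Solving, k_gold = (0.44/0.1)^(1/0.56) ≈ 14.0936.
y_gold = 14.0936^0.44 ≈ 3.2031.
c_gold = y_gold − (n+g+δ)·k_gold = 3.2031 − 0.1·14.0936 ≈ 1.7937.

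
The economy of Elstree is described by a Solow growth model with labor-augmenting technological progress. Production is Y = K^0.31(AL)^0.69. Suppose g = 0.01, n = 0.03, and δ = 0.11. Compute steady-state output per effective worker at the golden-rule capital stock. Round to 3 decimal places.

n + g + δ = 0.03 + 0.01 + 0.11 = 0.15.
Maximizing c = f(k) − (n+g+δ)·k gives f'(k) = n+g+δ, i.e. 0.31·k^(0.31−1) = 0.15, so k_gold = (0.31/0.15)^(1/0.69) ≈ 2.8636.
Output: y_gold = k_gold^0.31 = 2.8636^0.31 ≈ 1.3856.

y_gold ≈ 1.386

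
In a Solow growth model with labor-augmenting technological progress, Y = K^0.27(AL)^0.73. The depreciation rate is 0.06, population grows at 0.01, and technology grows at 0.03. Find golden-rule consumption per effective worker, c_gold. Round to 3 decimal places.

Capital per effective worker breaks even when investment replaces (n + g + δ)·k; here n + g + δ = 0.1.
At the golden rule the marginal product of capital equals n+g+δ: 0.27·k^(0.27−1) = 0.1. Solving, k_gold = (0.27/0.1)^(1/0.73) ≈ 3.8986.
y_gold = 3.8986^0.27 ≈ 1.4439.
c_gold = y_gold − (n+g+δ)·k_gold = 1.4439 − 0.1·3.8986 ≈ 1.0541.

c_gold ≈ 1.054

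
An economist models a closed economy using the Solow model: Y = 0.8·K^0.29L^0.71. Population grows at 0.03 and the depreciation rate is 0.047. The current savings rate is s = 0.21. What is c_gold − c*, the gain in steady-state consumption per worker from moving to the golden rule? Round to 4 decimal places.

Δc ≈ 0.0221

n + δ = 0.03 + 0.047 = 0.077.
Current steady state (s = 0.21): k* = (0.21·0.8/0.077)^(1/0.71) ≈ 3.0006, y* = 0.8·3.0006^0.29 ≈ 1.1002, c* = (1−0.21)·1.1002 ≈ 0.8692.
Setting f'(k) = n+δ gives 0.29·0.8·k^(0.29−1) = 0.077, hence k_gold = (0.29·0.8/0.077)^(1/0.71) ≈ 4.7276.
y_gold = 0.8·4.7276^0.29 ≈ 1.2553, c_gold = y_gold − 0.077·k_gold ≈ 0.8912.
Gain: Δc = 0.8912 − 0.8692 ≈ 0.0221.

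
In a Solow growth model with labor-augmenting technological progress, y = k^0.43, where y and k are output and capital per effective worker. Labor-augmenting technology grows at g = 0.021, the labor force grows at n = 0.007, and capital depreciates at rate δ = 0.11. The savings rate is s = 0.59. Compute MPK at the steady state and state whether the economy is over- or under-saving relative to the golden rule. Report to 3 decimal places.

over-saving; MPK ≈ 0.101

Break-even investment rate: n + g + δ = 0.007 + 0.021 + 0.11 = 0.138.
Steady-state k*: s·k^0.43 = 0.138·k gives k* = (0.59/0.138)^(1/0.57) ≈ 12.7929.
MPK = 0.43·12.7929^(-0.57) ≈ 0.1006.
MPK < n+g+δ = 0.138, so the economy is dynamically inefficient (over-saving).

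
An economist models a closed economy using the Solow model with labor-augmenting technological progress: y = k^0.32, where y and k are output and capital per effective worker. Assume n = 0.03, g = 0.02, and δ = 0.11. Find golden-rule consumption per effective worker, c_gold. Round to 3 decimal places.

Break-even investment rate: n + g + δ = 0.03 + 0.02 + 0.11 = 0.16.
At the golden rule the marginal product of capital equals n+g+δ: 0.32·k^(0.32−1) = 0.16. Solving, k_gold = (0.32/0.16)^(1/0.68) ≈ 2.7713.
y_gold = 2.7713^0.32 ≈ 1.3857.
c_gold = y_gold − (n+g+δ)·k_gold = 1.3857 − 0.16·2.7713 ≈ 0.9423.

c_gold ≈ 0.942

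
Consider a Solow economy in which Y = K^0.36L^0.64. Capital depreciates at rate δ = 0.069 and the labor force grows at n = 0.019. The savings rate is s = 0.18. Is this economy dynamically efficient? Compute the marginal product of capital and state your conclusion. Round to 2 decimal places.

dynamically efficient; MPK ≈ 0.18

The effective depreciation rate is n + δ = 0.019 + 0.069 = 0.088.
Steady-state k*: s·k^0.36 = 0.088·k gives k* = (0.18/0.088)^(1/0.64) ≈ 3.0592.
MPK = 0.36·3.0592^(-0.64) ≈ 0.1760.
MPK > n+δ = 0.088, so the economy is dynamically efficient (under-saving).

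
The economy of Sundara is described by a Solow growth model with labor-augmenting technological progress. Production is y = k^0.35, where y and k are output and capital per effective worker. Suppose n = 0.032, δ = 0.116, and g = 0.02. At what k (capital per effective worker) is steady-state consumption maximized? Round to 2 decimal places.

k_gold ≈ 3.09

The effective depreciation rate is n + g + δ = 0.032 + 0.02 + 0.116 = 0.168.
Setting f'(k) = n+g+δ gives 0.35·k^(0.35−1) = 0.168, hence k_gold = (0.35/0.168)^(1/0.65) ≈ 3.0931.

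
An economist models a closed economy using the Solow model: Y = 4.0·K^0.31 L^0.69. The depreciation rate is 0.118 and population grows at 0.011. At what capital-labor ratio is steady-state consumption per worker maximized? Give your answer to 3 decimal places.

The effective depreciation rate is n + δ = 0.011 + 0.118 = 0.129.
Golden rule sets MPK = n+δ: 0.31·4.0·k^(0.31−1) = 0.129, so k_gold = (0.31·4.0/0.129)^(1/0.69) ≈ 26.5702.

k_gold ≈ 26.570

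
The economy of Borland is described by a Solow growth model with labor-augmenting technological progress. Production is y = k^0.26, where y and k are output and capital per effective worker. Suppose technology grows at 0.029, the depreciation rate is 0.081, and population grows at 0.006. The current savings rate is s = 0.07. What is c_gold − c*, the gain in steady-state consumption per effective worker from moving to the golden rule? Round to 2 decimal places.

Δc ≈ 0.20

The effective depreciation rate is n + g + δ = 0.006 + 0.029 + 0.081 = 0.116.
Current steady state (s = 0.07): k* = (0.07/0.116)^(1/0.74) ≈ 0.5053, y* = 0.5053^0.26 ≈ 0.8374, c* = (1−0.07)·0.8374 ≈ 0.7788.
At the golden rule the marginal product of capital equals n+g+δ: 0.26·k^(0.26−1) = 0.116. Solving, k_gold = (0.26/0.116)^(1/0.74) ≈ 2.9762.
y_gold = 2.9762^0.26 ≈ 1.3279, c_gold = y_gold − 0.116·k_gold ≈ 0.9826.
Gain: Δc = 0.9826 − 0.7788 ≈ 0.2038.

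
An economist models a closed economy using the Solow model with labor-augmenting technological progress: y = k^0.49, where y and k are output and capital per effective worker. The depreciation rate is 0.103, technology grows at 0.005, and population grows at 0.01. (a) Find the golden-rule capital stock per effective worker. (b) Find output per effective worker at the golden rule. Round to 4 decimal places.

(a) k_gold ≈ 16.3072; (b) y_gold ≈ 3.9271

Capital per effective worker breaks even when investment replaces (n + g + δ)·k; here n + g + δ = 0.118.
Maximizing c = f(k) − (n+g+δ)·k gives f'(k) = n+g+δ, i.e. 0.49·k^(0.49−1) = 0.118, so k_gold = (0.49/0.118)^(1/0.51) ≈ 16.3072.
y_gold = 16.3072^0.49 ≈ 3.9271.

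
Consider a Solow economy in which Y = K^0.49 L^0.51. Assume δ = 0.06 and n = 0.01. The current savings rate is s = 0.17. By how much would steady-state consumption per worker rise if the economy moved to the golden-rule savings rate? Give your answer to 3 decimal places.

n + δ = 0.01 + 0.06 = 0.07.
Current steady state (s = 0.17): k* = (0.17/0.07)^(1/0.51) ≈ 5.6963, y* = 5.6963^0.49 ≈ 2.3455, c* = (1−0.17)·2.3455 ≈ 1.9468.
Setting f'(k) = n+δ gives 0.49·k^(0.49−1) = 0.07, hence k_gold = (0.49/0.07)^(1/0.51) ≈ 45.3999.
y_gold = 45.3999^0.49 ≈ 6.4857, c_gold = y_gold − 0.07·k_gold ≈ 3.3077.
Gain: Δc = 3.3077 − 1.9468 ≈ 1.3609.

Δc ≈ 1.361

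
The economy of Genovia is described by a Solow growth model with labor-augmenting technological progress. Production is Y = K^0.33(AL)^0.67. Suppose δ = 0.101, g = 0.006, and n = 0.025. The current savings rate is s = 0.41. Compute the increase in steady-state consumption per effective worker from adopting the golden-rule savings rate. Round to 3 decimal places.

Δc ≈ 0.021

n + g + δ = 0.025 + 0.006 + 0.101 = 0.132.
Current steady state (s = 0.41): k* = (0.41/0.132)^(1/0.67) ≈ 5.4280, y* = 5.4280^0.33 ≈ 1.7476, c* = (1−0.41)·1.7476 ≈ 1.0311.
At the golden rule the marginal product of capital equals n+g+δ: 0.33·k^(0.33−1) = 0.132. Solving, k_gold = (0.33/0.132)^(1/0.67) ≈ 3.9259.
y_gold = 3.9259^0.33 ≈ 1.5704, c_gold = y_gold − 0.132·k_gold ≈ 1.0521.
Gain: Δc = 1.0521 − 1.0311 ≈ 0.0211.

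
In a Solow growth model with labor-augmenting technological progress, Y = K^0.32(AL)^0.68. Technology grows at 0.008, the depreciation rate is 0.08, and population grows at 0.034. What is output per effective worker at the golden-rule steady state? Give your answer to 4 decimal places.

y_gold ≈ 1.5743

Capital per effective worker breaks even when investment replaces (n + g + δ)·k; here n + g + δ = 0.122.
Golden rule sets MPK = n+g+δ: 0.32·k^(0.32−1) = 0.122, so k_gold = (0.32/0.122)^(1/0.68) ≈ 4.1292.
Output: y_gold = k_gold^0.32 = 4.1292^0.32 ≈ 1.5743.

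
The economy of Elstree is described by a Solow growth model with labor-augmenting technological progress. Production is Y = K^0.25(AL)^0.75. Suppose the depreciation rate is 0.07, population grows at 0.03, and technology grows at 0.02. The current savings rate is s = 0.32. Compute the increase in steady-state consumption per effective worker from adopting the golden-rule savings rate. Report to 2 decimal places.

Δc ≈ 0.01

Capital per effective worker breaks even when investment replaces (n + g + δ)·k; here n + g + δ = 0.12.
Current steady state (s = 0.32): k* = (0.32/0.12)^(1/0.75) ≈ 3.6979, y* = 3.6979^0.25 ≈ 1.3867, c* = (1−0.32)·1.3867 ≈ 0.9430.
Setting f'(k) = n+g+δ gives 0.25·k^(0.25−1) = 0.12, hence k_gold = (0.25/0.12)^(1/0.75) ≈ 2.6608.
y_gold = 2.6608^0.25 ≈ 1.2772, c_gold = y_gold − 0.12·k_gold ≈ 0.9579.
Gain: Δc = 0.9579 − 0.9430 ≈ 0.0149.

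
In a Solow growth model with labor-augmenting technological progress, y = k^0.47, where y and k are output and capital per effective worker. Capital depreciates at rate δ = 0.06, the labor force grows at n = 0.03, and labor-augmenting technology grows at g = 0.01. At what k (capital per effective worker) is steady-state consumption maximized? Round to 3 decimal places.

n + g + δ = 0.03 + 0.01 + 0.06 = 0.1.
Golden rule sets MPK = n+g+δ: 0.47·k^(0.47−1) = 0.1, so k_gold = (0.47/0.1)^(1/0.53) ≈ 18.5400.

k_gold ≈ 18.540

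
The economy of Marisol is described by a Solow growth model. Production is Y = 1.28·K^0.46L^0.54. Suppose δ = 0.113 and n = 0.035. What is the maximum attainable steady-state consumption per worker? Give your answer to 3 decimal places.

c_gold ≈ 2.241

n + δ = 0.035 + 0.113 = 0.148.
Maximizing c = f(k) − (n+δ)·k gives f'(k) = n+δ, i.e. 0.46·1.28·k^(0.46−1) = 0.148, so k_gold = (0.46·1.28/0.148)^(1/0.54) ≈ 12.8993.
y_gold = 1.28·12.8993^0.46 ≈ 4.1502.
c_gold = y_gold − (n+δ)·k_gold = 4.1502 − 0.148·12.8993 ≈ 2.2411.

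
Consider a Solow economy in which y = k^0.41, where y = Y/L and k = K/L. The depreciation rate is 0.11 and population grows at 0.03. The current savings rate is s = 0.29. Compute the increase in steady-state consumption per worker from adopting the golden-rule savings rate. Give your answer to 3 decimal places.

Break-even investment rate: n + δ = 0.03 + 0.11 = 0.14.
Current steady state (s = 0.29): k* = (0.29/0.14)^(1/0.59) ≈ 3.4360, y* = 3.4360^0.41 ≈ 1.6587, c* = (1−0.29)·1.6587 ≈ 1.1777.
At the golden rule the marginal product of capital equals n+δ: 0.41·k^(0.41−1) = 0.14. Solving, k_gold = (0.41/0.14)^(1/0.59) ≈ 6.1793.
y_gold = 6.1793^0.41 ≈ 2.1100, c_gold = y_gold − 0.14·k_gold ≈ 1.2449.
Gain: Δc = 1.2449 − 1.1777 ≈ 0.0672.

Δc ≈ 0.067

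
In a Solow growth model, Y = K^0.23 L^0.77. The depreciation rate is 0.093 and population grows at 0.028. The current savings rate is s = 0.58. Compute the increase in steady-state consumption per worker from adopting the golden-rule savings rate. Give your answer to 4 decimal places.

The effective depreciation rate is n + δ = 0.028 + 0.093 = 0.121.
Current steady state (s = 0.58): k* = (0.58/0.121)^(1/0.77) ≈ 7.6551, y* = 7.6551^0.23 ≈ 1.5970, c* = (1−0.58)·1.5970 ≈ 0.6707.
Setting f'(k) = n+δ gives 0.23·k^(0.23−1) = 0.121, hence k_gold = (0.23/0.121)^(1/0.77) ≈ 2.3028.
y_gold = 2.3028^0.23 ≈ 1.2115, c_gold = y_gold − 0.121·k_gold ≈ 0.9328.
Gain: Δc = 0.9328 − 0.6707 ≈ 0.2621.

Δc ≈ 0.2621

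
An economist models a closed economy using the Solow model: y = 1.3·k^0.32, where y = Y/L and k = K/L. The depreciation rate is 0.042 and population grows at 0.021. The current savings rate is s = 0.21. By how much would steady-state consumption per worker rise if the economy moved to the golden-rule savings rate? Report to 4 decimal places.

Δc ≈ 0.1013

Capital per worker breaks even when investment replaces (n + δ)·k; here n + δ = 0.063.
Current steady state (s = 0.21): k* = (0.21·1.3/0.063)^(1/0.68) ≈ 8.6398, y* = 1.3·8.6398^0.32 ≈ 2.5919, c* = (1−0.21)·2.5919 ≈ 2.0476.
Golden rule sets MPK = n+δ: 0.32·1.3·k^(0.32−1) = 0.063, so k_gold = (0.32·1.3/0.063)^(1/0.68) ≈ 16.0516.
y_gold = 1.3·16.0516^0.32 ≈ 3.1602, c_gold = y_gold − 0.063·k_gold ≈ 2.1489.
Gain: Δc = 2.1489 − 2.0476 ≈ 0.1013.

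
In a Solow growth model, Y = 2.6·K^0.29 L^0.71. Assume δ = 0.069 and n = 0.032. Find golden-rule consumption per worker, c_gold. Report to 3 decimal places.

n + δ = 0.032 + 0.069 = 0.101.
Golden rule sets MPK = n+δ: 0.29·2.6·k^(0.29−1) = 0.101, so k_gold = (0.29·2.6/0.101)^(1/0.71) ≈ 16.9687.
y_gold = 2.6·16.9687^0.29 ≈ 5.9098.
c_gold = y_gold − (n+δ)·k_gold = 5.9098 − 0.101·16.9687 ≈ 4.1959.

c_gold ≈ 4.196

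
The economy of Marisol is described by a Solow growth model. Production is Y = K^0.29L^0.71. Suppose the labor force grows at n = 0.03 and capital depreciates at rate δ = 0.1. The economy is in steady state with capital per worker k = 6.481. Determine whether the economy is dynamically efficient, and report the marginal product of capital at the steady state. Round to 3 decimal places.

Break-even investment rate: n + δ = 0.03 + 0.1 = 0.13.
MPK = 0.29·k^(0.29−1) = 0.29·6.481^(-0.71) ≈ 0.0769.
MPK < 0.13, so the economy is dynamically inefficient (over-saving).

dynamically inefficient; MPK ≈ 0.077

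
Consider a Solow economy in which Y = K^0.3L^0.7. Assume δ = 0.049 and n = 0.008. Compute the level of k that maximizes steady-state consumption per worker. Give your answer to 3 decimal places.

k_gold ≈ 10.724

Break-even investment rate: n + δ = 0.008 + 0.049 = 0.057.
Golden rule sets MPK = n+δ: 0.3·k^(0.3−1) = 0.057, so k_gold = (0.3/0.057)^(1/0.7) ≈ 10.7239.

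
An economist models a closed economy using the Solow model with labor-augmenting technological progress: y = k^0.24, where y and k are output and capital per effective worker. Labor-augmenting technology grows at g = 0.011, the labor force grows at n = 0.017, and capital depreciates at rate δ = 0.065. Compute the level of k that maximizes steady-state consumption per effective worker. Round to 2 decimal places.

The effective depreciation rate is n + g + δ = 0.017 + 0.011 + 0.065 = 0.093.
Golden rule sets MPK = n+g+δ: 0.24·k^(0.24−1) = 0.093, so k_gold = (0.24/0.093)^(1/0.76) ≈ 3.4814.

k_gold ≈ 3.48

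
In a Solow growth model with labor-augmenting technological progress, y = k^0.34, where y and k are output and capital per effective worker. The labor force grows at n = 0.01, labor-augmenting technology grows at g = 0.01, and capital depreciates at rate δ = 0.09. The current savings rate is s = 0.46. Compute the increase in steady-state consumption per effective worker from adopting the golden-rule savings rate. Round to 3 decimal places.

Break-even investment rate: n + g + δ = 0.01 + 0.01 + 0.09 = 0.11.
Current steady state (s = 0.46): k* = (0.46/0.11)^(1/0.66) ≈ 8.7390, y* = 8.7390^0.34 ≈ 2.0898, c* = (1−0.46)·2.0898 ≈ 1.1285.
Maximizing c = f(k) − (n+g+δ)·k gives f'(k) = n+g+δ, i.e. 0.34·k^(0.34−1) = 0.11, so k_gold = (0.34/0.11)^(1/0.66) ≈ 5.5278.
y_gold = 5.5278^0.34 ≈ 1.7884, c_gold = y_gold − 0.11·k_gold ≈ 1.1804.
Gain: Δc = 1.1804 − 1.1285 ≈ 0.0519.

Δc ≈ 0.052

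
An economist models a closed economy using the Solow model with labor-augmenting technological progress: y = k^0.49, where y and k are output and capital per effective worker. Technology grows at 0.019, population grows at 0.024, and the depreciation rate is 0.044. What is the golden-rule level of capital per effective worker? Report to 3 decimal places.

k_gold ≈ 29.643

The effective depreciation rate is n + g + δ = 0.024 + 0.019 + 0.044 = 0.087.
Golden rule sets MPK = n+g+δ: 0.49·k^(0.49−1) = 0.087, so k_gold = (0.49/0.087)^(1/0.51) ≈ 29.6425.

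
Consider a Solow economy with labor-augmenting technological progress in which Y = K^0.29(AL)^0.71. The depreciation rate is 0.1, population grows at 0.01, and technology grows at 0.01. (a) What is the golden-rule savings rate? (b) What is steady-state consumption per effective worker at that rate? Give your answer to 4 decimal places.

(a) s_gold = 0.2900; (b) c_gold ≈ 1.0181

Capital per effective worker breaks even when investment replaces (n + g + δ)·k; here n + g + δ = 0.12.
For Cobb-Douglas, s_gold equals capital's share: s_gold = 0.29.
Setting f'(k) = n+g+δ gives 0.29·k^(0.29−1) = 0.12, hence k_gold = (0.29/0.12)^(1/0.71) ≈ 3.4653.
y_gold = 3.4653^0.29 ≈ 1.4339; c_gold = (1−0.29)·y_gold ≈ 1.0181.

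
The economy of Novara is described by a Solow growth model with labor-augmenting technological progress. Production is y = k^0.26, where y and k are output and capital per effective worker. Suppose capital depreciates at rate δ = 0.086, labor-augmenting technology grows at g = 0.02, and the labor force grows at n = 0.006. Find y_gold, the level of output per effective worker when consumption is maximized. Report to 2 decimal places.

n + g + δ = 0.006 + 0.02 + 0.086 = 0.112.
Setting f'(k) = n+g+δ gives 0.26·k^(0.26−1) = 0.112, hence k_gold = (0.26/0.112)^(1/0.74) ≈ 3.1208.
Output: y_gold = k_gold^0.26 = 3.1208^0.26 ≈ 1.3443.

y_gold ≈ 1.34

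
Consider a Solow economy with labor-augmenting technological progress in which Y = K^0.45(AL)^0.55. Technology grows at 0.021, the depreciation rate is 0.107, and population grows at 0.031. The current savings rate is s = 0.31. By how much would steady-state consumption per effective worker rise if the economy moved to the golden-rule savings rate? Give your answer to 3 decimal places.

Δc ≈ 0.097

The effective depreciation rate is n + g + δ = 0.031 + 0.021 + 0.107 = 0.159.
Current steady state (s = 0.31): k* = (0.31/0.159)^(1/0.55) ≈ 3.3667, y* = 3.3667^0.45 ≈ 1.7268, c* = (1−0.31)·1.7268 ≈ 1.1915.
Golden rule sets MPK = n+g+δ: 0.45·k^(0.45−1) = 0.159, so k_gold = (0.45/0.159)^(1/0.55) ≈ 6.6295.
y_gold = 6.6295^0.45 ≈ 2.3424, c_gold = y_gold − 0.159·k_gold ≈ 1.2883.
Gain: Δc = 1.2883 − 1.1915 ≈ 0.0968.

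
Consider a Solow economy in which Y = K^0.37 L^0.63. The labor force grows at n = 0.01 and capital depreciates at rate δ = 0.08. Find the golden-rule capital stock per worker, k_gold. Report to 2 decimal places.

k_gold ≈ 9.43

Capital per worker breaks even when investment replaces (n + δ)·k; here n + δ = 0.09.
Setting f'(k) = n+δ gives 0.37·k^(0.37−1) = 0.09, hence k_gold = (0.37/0.09)^(1/0.63) ≈ 9.4306.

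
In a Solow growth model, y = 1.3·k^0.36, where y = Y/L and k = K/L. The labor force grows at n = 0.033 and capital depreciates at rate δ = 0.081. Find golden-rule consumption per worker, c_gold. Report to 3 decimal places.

c_gold ≈ 1.841

Capital per worker breaks even when investment replaces (n + δ)·k; here n + δ = 0.114.
Golden rule sets MPK = n+δ: 0.36·1.3·k^(0.36−1) = 0.114, so k_gold = (0.36·1.3/0.114)^(1/0.64) ≈ 9.0854.
y_gold = 1.3·9.0854^0.36 ≈ 2.8771.
c_gold = y_gold − (n+δ)·k_gold = 2.8771 − 0.114·9.0854 ≈ 1.8413.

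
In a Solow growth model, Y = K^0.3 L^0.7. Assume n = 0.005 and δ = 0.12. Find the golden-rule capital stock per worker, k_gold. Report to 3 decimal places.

k_gold ≈ 3.493

The effective depreciation rate is n + δ = 0.005 + 0.12 = 0.125.
At the golden rule the marginal product of capital equals n+δ: 0.3·k^(0.3−1) = 0.125. Solving, k_gold = (0.3/0.125)^(1/0.7) ≈ 3.4927.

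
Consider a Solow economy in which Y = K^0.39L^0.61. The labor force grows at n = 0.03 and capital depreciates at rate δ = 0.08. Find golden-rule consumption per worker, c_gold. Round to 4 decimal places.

c_gold ≈ 1.3701

Break-even investment rate: n + δ = 0.03 + 0.08 = 0.11.
At the golden rule the marginal product of capital equals n+δ: 0.39·k^(0.39−1) = 0.11. Solving, k_gold = (0.39/0.11)^(1/0.61) ≈ 7.9635.
y_gold = 7.9635^0.39 ≈ 2.2461.
c_gold = y_gold − (n+δ)·k_gold = 2.2461 − 0.11·7.9635 ≈ 1.3701.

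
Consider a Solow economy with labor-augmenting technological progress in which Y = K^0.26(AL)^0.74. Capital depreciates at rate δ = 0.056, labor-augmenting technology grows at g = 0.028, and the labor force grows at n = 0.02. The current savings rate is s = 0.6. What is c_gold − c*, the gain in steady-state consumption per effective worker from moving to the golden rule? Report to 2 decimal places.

Δc ≈ 0.28

The effective depreciation rate is n + g + δ = 0.02 + 0.028 + 0.056 = 0.104.
Current steady state (s = 0.6): k* = (0.6/0.104)^(1/0.74) ≈ 10.6792, y* = 10.6792^0.26 ≈ 1.8511, c* = (1−0.6)·1.8511 ≈ 0.7404.
Maximizing c = f(k) − (n+g+δ)·k gives f'(k) = n+g+δ, i.e. 0.26·k^(0.26−1) = 0.104, so k_gold = (0.26/0.104)^(1/0.74) ≈ 3.4495.
y_gold = 3.4495^0.26 ≈ 1.3798, c_gold = y_gold − 0.104·k_gold ≈ 1.0211.
Gain: Δc = 1.0211 − 0.7404 ≈ 0.2806.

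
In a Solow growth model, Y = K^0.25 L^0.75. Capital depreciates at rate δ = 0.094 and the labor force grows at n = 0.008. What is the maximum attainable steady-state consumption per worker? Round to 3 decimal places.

The effective depreciation rate is n + δ = 0.008 + 0.094 = 0.102.
Maximizing c = f(k) − (n+δ)·k gives f'(k) = n+δ, i.e. 0.25·k^(0.25−1) = 0.102, so k_gold = (0.25/0.102)^(1/0.75) ≈ 3.3046.
y_gold = 3.3046^0.25 ≈ 1.3483.
c_gold = y_gold − (n+δ)·k_gold = 1.3483 − 0.102·3.3046 ≈ 1.0112.

c_gold ≈ 1.011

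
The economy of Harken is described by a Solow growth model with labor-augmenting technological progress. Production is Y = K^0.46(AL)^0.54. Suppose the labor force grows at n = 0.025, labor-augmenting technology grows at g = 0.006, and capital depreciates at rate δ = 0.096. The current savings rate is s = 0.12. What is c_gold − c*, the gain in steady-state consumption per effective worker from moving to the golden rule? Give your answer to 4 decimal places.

n + g + δ = 0.025 + 0.006 + 0.096 = 0.127.
Current steady state (s = 0.12): k* = (0.12/0.127)^(1/0.54) ≈ 0.9003, y* = 0.9003^0.46 ≈ 0.9529, c* = (1−0.12)·0.9529 ≈ 0.8385.
Golden rule sets MPK = n+g+δ: 0.46·k^(0.46−1) = 0.127, so k_gold = (0.46/0.127)^(1/0.54) ≈ 10.8418.
y_gold = 10.8418^0.46 ≈ 2.9933, c_gold = y_gold − 0.127·k_gold ≈ 1.6164.
Gain: Δc = 1.6164 − 0.8385 ≈ 0.7779.

Δc ≈ 0.7779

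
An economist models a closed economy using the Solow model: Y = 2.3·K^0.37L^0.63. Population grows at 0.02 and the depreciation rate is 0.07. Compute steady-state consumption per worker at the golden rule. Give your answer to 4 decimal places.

The effective depreciation rate is n + δ = 0.02 + 0.07 = 0.09.
Golden rule sets MPK = n+δ: 0.37·2.3·k^(0.37−1) = 0.09, so k_gold = (0.37·2.3/0.09)^(1/0.63) ≈ 35.3761.
y_gold = 2.3·35.3761^0.37 ≈ 8.6050.
c_gold = y_gold − (n+δ)·k_gold = 8.6050 − 0.09·35.3761 ≈ 5.4211.

c_gold ≈ 5.4211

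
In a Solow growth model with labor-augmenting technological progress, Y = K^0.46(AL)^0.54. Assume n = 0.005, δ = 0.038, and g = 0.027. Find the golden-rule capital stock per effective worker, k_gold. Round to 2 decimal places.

k_gold ≈ 32.67

Break-even investment rate: n + g + δ = 0.005 + 0.027 + 0.038 = 0.07.
At the golden rule the marginal product of capital equals n+g+δ: 0.46·k^(0.46−1) = 0.07. Solving, k_gold = (0.46/0.07)^(1/0.54) ≈ 32.6727.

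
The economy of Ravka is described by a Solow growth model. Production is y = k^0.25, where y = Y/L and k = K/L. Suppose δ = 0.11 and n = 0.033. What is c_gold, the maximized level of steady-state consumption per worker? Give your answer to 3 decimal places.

c_gold ≈ 0.904

The effective depreciation rate is n + δ = 0.033 + 0.11 = 0.143.
At the golden rule the marginal product of capital equals n+δ: 0.25·k^(0.25−1) = 0.143. Solving, k_gold = (0.25/0.143)^(1/0.75) ≈ 2.1061.
y_gold = 2.1061^0.25 ≈ 1.2047.
c_gold = y_gold − (n+δ)·k_gold = 1.2047 − 0.143·2.1061 ≈ 0.9035.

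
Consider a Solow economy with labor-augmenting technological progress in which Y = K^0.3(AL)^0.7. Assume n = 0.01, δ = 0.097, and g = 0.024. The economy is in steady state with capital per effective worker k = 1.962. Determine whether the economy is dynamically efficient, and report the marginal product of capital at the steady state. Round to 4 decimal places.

Capital per effective worker breaks even when investment replaces (n + g + δ)·k; here n + g + δ = 0.131.
MPK = 0.3·k^(0.3−1) = 0.3·1.962^(-0.7) ≈ 0.1872.
MPK > 0.131, so the economy is dynamically efficient (under-saving).

dynamically efficient; MPK ≈ 0.1872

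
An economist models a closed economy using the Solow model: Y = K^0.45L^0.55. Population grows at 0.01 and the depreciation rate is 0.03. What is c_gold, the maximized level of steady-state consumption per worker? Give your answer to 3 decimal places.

n + δ = 0.01 + 0.03 = 0.04.
Golden rule sets MPK = n+δ: 0.45·k^(0.45−1) = 0.04, so k_gold = (0.45/0.04)^(1/0.55) ≈ 81.5054.
y_gold = 81.5054^0.45 ≈ 7.2449.
c_gold = y_gold − (n+δ)·k_gold = 7.2449 − 0.04·81.5054 ≈ 3.9847.

c_gold ≈ 3.985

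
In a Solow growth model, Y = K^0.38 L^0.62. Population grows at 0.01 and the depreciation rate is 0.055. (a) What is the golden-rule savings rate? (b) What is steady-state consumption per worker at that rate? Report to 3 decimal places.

The effective depreciation rate is n + δ = 0.01 + 0.055 = 0.065.
For Cobb-Douglas, s_gold equals capital's share: s_gold = 0.38.
Maximizing c = f(k) − (n+δ)·k gives f'(k) = n+δ, i.e. 0.38·k^(0.38−1) = 0.065, so k_gold = (0.38/0.065)^(1/0.62) ≈ 17.2539.
y_gold = 17.2539^0.38 ≈ 2.9513; c_gold = (1−0.38)·y_gold ≈ 1.8298.

(a) s_gold = 0.380; (b) c_gold ≈ 1.830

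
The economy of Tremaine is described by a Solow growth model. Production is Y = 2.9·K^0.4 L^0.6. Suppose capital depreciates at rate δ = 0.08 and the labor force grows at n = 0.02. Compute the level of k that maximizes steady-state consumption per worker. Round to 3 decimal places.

k_gold ≈ 59.442

n + δ = 0.02 + 0.08 = 0.1.
Maximizing c = f(k) − (n+δ)·k gives f'(k) = n+δ, i.e. 0.4·2.9·k^(0.4−1) = 0.1, so k_gold = (0.4·2.9/0.1)^(1/0.6) ≈ 59.4424.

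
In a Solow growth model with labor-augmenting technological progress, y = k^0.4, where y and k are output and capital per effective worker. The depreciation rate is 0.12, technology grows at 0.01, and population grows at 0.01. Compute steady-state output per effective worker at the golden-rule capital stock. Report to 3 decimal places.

y_gold ≈ 2.014

Capital per effective worker breaks even when investment replaces (n + g + δ)·k; here n + g + δ = 0.14.
Maximizing c = f(k) − (n+g+δ)·k gives f'(k) = n+g+δ, i.e. 0.4·k^(0.4−1) = 0.14, so k_gold = (0.4/0.14)^(1/0.6) ≈ 5.7529.
Output: y_gold = k_gold^0.4 = 5.7529^0.4 ≈ 2.0135.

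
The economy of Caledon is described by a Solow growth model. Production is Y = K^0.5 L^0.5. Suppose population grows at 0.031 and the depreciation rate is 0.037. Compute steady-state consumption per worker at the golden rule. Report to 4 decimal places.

n + δ = 0.031 + 0.037 = 0.068.
Maximizing c = f(k) − (n+δ)·k gives f'(k) = n+δ, i.e. 0.5·k^(0.5−1) = 0.068, so k_gold = (0.5/0.068)^(1/0.5) ≈ 54.0657.
y_gold = 54.0657^0.5 ≈ 7.3529.
c_gold = y_gold − (n+δ)·k_gold = 7.3529 − 0.068·54.0657 ≈ 3.6765.

c_gold ≈ 3.6765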